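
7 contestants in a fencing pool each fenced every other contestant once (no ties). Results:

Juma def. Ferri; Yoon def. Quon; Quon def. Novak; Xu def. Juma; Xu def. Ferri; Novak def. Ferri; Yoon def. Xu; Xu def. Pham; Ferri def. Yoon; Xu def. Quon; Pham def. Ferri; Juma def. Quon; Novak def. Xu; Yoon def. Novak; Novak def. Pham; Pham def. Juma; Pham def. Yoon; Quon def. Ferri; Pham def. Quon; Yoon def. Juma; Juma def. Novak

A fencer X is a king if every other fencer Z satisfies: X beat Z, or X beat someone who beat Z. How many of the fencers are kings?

5

Novak reaches everyone (king).
Quon cannot reach Juma in two steps.
Juma reaches everyone (king).
Pham reaches everyone (king).
Xu reaches everyone (king).
Yoon reaches everyone (king).
Ferri cannot reach Pham in two steps.
Kings: Novak, Juma, Pham, Xu, Yoon — 5.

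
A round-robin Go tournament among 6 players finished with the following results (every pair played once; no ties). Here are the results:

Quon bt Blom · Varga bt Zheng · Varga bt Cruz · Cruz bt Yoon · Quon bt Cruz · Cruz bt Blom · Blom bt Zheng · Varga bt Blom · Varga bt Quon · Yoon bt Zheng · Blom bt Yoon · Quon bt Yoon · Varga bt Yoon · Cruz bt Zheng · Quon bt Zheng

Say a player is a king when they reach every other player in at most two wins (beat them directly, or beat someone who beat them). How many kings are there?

Yoon cannot reach Cruz, Blom, Varga, Quon in two steps.
Zheng cannot reach Yoon, Cruz, Blom, Varga, Quon in two steps.
Cruz cannot reach Varga, Quon in two steps.
Blom cannot reach Cruz, Varga, Quon in two steps.
Varga reaches everyone (king).
Quon cannot reach Varga in two steps.
Kings: Varga — 1.

1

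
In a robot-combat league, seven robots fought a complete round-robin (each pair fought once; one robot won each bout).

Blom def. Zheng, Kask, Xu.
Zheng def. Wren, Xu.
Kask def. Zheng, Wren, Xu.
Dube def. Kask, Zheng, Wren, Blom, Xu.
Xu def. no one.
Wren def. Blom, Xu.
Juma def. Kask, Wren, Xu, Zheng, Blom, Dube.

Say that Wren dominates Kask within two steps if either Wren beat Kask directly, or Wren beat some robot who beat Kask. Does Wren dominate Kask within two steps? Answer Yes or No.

Yes

Wren did not beat Kask directly.
Wren beat Blom, Xu. Of those, Blom beat Kask.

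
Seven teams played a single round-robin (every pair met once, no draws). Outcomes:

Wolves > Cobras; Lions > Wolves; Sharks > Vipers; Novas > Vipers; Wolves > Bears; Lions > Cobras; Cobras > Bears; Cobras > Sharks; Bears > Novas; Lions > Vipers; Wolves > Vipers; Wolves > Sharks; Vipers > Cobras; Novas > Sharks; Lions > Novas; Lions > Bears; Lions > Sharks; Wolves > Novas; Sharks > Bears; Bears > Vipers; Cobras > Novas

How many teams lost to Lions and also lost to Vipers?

Lions beat: Vipers, Cobras, Bears, Novas, Sharks, Wolves.
Vipers beat: Cobras.
Both beat: Cobras — 1.

1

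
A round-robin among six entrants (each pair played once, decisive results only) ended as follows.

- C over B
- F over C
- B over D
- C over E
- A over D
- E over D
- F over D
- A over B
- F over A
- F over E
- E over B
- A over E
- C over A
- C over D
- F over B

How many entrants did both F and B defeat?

1

F beat: A, B, C, D, E.
B beat: D.
Both beat: D — 1.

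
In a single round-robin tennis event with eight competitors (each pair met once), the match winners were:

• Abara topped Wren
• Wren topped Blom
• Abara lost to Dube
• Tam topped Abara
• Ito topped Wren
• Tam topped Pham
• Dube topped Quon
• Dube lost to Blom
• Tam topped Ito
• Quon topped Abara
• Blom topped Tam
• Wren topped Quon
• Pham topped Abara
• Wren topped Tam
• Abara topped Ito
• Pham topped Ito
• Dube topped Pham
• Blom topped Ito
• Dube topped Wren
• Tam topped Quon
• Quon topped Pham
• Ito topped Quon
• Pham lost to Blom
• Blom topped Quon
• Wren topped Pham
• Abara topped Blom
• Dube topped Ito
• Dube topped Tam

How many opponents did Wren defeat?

4

Wren's results: beat Tam, Quon, Blom, Pham; lost to Dube, Ito, Abara.
That is 4 wins.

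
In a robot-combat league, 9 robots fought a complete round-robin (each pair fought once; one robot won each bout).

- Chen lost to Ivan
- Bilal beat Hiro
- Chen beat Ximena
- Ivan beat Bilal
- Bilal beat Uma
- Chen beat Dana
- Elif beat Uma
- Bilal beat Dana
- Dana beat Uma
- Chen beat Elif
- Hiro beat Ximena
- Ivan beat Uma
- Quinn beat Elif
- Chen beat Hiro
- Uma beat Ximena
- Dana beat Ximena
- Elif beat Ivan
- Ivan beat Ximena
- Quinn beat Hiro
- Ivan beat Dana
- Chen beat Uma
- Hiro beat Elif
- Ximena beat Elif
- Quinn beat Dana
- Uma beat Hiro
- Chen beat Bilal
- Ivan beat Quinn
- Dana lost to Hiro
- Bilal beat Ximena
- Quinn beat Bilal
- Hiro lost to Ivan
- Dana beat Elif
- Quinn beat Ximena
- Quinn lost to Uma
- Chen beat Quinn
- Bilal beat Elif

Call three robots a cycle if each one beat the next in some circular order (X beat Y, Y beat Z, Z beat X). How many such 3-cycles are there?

Win totals: Chen 7, Bilal 5, Dana 3, Ivan 7, Ximena 1, Quinn 5, Elif 2, Hiro 3, Uma 3.
A robot with w wins dominates both others in C(w,2) triples; summing gives 21 + 10 + 3 + 21 + 0 + 10 + 1 + 3 + 3 = 72 transitive triples.
Total triples C(9,3) = 84, so cyclic triples = 84 − 72 = 12.

12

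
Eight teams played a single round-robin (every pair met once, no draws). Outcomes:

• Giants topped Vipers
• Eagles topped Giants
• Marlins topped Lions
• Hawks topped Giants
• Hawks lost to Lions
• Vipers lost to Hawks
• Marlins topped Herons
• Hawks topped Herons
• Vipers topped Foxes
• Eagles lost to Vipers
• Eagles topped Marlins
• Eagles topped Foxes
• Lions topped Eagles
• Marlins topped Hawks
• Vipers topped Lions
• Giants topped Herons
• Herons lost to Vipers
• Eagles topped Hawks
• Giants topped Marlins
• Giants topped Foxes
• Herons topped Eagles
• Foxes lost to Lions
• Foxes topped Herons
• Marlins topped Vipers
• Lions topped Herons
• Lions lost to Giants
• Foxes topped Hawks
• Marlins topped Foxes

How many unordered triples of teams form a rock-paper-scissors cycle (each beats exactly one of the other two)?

14

Win totals: Eagles 4, Hawks 3, Giants 5, Herons 1, Vipers 4, Lions 4, Marlins 5, Foxes 2.
A team with w wins dominates both others in C(w,2) triples; summing gives 6 + 3 + 10 + 0 + 6 + 6 + 10 + 1 = 42 transitive triples.
Total triples C(8,3) = 56, so cyclic triples = 56 − 42 = 14.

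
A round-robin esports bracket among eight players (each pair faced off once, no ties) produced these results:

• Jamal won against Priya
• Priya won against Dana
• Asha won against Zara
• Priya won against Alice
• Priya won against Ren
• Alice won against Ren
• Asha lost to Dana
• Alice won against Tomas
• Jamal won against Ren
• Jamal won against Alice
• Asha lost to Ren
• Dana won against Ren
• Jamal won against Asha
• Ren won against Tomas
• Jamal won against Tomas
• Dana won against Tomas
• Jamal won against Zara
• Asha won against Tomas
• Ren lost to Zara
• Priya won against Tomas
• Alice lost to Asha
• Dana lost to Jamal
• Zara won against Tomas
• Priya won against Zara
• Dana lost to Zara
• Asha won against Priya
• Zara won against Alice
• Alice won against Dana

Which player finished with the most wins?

Jamal

Win totals: Priya 5, Tomas 0, Ren 2, Dana 3, Asha 4, Zara 4, Alice 3, Jamal 7.
Jamal leads with 7 wins (next highest: 5).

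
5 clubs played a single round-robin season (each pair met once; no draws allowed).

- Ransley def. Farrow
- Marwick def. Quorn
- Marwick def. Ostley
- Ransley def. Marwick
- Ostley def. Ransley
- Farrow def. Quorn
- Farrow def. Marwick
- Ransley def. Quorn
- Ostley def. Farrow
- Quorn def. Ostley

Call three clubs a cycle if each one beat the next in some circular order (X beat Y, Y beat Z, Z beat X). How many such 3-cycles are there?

Of the C(5,3) = 10 triples, the cyclic ones are: {Marwick, Ostley, Farrow}; {Marwick, Ostley, Ransley}; {Ostley, Farrow, Quorn}; {Ostley, Quorn, Ransley}.
That is 4.

4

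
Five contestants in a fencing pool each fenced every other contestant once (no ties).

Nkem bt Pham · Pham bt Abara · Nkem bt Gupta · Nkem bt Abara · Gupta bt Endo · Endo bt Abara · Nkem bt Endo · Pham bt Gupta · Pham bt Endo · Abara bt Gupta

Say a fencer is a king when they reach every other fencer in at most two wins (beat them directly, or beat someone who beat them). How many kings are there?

Pham cannot reach Nkem in two steps.
Gupta cannot reach Pham, Nkem in two steps.
Endo cannot reach Pham, Nkem in two steps.
Abara cannot reach Pham, Nkem in two steps.
Nkem reaches everyone (king).
Kings: Nkem — 1.

1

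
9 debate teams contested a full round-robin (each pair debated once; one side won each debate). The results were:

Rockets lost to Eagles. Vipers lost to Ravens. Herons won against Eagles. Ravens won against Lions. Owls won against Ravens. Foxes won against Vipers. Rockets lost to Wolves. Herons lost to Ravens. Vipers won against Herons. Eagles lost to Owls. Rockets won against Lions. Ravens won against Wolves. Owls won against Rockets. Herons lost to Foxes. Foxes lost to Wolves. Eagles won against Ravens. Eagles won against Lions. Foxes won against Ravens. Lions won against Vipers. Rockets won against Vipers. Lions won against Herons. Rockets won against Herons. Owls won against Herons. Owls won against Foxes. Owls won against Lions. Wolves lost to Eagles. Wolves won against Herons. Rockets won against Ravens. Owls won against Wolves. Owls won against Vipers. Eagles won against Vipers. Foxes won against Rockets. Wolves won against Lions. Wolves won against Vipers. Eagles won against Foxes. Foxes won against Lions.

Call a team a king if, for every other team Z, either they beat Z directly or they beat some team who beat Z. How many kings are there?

1

Owls reaches everyone (king).
Wolves cannot reach Owls in two steps.
Ravens cannot reach Owls in two steps.
Rockets cannot reach Owls, Foxes in two steps.
Herons cannot reach Owls in two steps.
Vipers cannot reach Owls, Wolves, Ravens, Rockets, Foxes, Lions in two steps.
Foxes cannot reach Owls in two steps.
Eagles cannot reach Owls in two steps.
Lions cannot reach Owls, Wolves, Ravens, Rockets, Foxes in two steps.
Kings: Owls — 1.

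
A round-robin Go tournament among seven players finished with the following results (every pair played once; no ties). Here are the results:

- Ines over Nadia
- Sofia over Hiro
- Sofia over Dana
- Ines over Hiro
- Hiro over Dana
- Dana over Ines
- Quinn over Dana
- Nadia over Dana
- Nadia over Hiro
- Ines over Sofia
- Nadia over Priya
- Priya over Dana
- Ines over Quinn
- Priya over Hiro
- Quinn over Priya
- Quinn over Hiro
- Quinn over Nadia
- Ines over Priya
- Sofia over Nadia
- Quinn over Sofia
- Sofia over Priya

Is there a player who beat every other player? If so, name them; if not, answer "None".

Highest win total is Quinn with 5 (out of 6 possible).
Quinn lost to Ines, so no player went undefeated.

None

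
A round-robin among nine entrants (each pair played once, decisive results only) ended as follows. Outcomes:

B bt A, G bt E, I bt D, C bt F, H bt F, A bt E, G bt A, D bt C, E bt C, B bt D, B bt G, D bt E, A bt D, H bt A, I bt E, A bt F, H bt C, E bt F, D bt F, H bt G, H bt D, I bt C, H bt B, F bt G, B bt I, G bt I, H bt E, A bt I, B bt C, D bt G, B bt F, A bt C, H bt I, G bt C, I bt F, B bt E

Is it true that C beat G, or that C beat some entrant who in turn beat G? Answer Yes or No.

C did not beat G directly.
C beat F. Of those, F beat G.

Yes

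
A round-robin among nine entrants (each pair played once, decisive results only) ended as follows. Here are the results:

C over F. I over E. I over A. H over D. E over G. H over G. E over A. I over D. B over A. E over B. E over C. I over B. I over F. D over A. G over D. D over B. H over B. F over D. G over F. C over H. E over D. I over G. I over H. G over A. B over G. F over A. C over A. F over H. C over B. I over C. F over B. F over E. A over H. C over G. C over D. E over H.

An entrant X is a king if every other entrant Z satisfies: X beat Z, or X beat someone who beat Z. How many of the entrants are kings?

1

A cannot reach C, E, F, I in two steps.
B cannot reach C, E, I in two steps.
C cannot reach I in two steps.
D cannot reach C, E, F, I in two steps.
E cannot reach I in two steps.
F cannot reach I in two steps.
G cannot reach C, I in two steps.
H cannot reach C, E, I in two steps.
I reaches everyone (king).
Kings: I — 1.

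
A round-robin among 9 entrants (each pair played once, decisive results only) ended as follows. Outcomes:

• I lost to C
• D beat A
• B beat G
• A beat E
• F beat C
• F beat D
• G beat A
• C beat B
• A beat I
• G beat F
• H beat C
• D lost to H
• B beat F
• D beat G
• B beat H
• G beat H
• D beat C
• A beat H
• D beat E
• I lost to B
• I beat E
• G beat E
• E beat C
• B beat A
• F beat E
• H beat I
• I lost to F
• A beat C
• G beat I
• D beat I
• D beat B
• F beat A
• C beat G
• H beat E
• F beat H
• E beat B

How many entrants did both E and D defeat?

E beat: B, C.
D beat: A, B, C, E, G, I.
Both beat: B, C — 2.

2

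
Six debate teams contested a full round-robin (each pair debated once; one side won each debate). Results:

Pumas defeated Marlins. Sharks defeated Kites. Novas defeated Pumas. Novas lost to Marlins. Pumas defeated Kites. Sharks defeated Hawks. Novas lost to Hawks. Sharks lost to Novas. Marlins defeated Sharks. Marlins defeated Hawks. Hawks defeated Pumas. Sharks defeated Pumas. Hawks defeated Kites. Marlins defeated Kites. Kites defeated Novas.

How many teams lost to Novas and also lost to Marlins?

Novas beat: Pumas, Sharks.
Marlins beat: Hawks, Sharks, Kites, Novas.
Both beat: Sharks — 1.

1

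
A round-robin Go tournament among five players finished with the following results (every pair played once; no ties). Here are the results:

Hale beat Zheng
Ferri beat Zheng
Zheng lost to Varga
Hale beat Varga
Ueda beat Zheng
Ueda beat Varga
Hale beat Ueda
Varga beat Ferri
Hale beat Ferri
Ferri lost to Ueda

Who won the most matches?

Win totals: Ueda 3, Ferri 1, Zheng 0, Hale 4, Varga 2.
Hale leads with 4 wins (next highest: 3).

Hale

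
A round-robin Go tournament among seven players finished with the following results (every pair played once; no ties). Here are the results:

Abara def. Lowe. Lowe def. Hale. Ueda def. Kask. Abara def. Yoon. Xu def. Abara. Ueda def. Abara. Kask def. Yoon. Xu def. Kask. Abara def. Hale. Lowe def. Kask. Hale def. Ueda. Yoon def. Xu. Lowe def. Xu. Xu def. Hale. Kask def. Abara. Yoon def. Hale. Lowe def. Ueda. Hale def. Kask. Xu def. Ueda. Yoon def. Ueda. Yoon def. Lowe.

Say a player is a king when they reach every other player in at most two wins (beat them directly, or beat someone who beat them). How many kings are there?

Ueda cannot reach Xu in two steps.
Hale cannot reach Xu, Lowe in two steps.
Xu reaches everyone (king).
Lowe reaches everyone (king).
Kask reaches everyone (king).
Yoon reaches everyone (king).
Abara reaches everyone (king).
Kings: Xu, Lowe, Kask, Yoon, Abara — 5.

5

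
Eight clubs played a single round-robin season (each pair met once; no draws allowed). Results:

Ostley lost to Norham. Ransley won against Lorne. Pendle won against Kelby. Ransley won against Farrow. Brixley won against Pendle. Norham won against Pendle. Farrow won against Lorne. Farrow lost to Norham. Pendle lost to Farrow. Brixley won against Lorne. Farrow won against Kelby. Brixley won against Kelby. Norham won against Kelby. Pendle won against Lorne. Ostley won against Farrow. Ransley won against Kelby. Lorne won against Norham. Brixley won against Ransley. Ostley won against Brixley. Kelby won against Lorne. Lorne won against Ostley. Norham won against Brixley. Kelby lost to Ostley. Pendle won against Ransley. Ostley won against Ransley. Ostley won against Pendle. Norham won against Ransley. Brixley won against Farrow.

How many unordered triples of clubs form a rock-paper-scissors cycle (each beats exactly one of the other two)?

11

Win totals: Norham 6, Pendle 3, Ransley 3, Lorne 2, Brixley 5, Farrow 3, Kelby 1, Ostley 5.
A club with w wins dominates both others in C(w,2) triples; summing gives 15 + 3 + 3 + 1 + 10 + 3 + 0 + 10 = 45 transitive triples.
Total triples C(8,3) = 56, so cyclic triples = 56 − 45 = 11.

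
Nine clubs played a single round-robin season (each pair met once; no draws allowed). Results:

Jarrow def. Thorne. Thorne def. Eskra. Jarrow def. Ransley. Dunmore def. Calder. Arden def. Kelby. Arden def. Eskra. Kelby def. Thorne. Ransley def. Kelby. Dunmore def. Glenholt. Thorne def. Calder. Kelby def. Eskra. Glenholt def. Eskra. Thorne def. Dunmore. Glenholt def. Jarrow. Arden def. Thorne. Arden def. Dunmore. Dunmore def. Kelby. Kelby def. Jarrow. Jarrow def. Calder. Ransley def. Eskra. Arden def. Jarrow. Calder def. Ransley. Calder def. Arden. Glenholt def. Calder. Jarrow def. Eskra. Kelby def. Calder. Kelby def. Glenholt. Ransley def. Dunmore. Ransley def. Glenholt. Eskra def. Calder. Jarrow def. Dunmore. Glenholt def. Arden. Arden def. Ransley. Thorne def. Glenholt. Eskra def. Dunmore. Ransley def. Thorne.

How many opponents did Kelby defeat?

Kelby's results: beat Calder, Thorne, Eskra, Glenholt, Jarrow; lost to Arden, Dunmore, Ransley.
That is 5 wins.

5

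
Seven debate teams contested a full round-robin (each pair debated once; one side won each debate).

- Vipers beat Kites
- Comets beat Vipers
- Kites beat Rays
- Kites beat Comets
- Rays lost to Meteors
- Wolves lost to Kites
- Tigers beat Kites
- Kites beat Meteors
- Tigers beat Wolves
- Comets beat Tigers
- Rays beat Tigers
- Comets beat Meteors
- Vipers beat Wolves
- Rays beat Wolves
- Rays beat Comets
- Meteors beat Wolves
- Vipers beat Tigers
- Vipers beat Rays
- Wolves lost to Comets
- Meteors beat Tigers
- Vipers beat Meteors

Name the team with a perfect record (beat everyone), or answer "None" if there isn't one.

None

Highest win total is Vipers with 5 (out of 6 possible).
Vipers lost to Comets, so no team went undefeated.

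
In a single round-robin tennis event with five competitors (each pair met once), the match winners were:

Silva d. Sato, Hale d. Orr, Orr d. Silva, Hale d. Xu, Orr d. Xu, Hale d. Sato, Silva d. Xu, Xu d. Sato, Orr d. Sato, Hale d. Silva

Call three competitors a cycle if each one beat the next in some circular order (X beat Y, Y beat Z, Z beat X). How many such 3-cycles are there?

Of the C(5,3) = 10 triples, the cyclic ones are: none.
That is 0.

0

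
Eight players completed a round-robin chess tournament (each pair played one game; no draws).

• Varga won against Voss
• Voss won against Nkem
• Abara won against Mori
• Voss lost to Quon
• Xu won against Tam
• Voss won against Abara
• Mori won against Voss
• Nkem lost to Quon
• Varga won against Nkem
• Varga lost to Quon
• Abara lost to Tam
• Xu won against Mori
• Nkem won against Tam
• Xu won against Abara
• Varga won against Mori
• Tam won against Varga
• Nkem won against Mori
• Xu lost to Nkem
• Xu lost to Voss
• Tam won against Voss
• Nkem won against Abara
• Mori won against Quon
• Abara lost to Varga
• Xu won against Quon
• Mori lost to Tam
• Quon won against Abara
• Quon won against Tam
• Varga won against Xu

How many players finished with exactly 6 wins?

0

Win totals: Tam 4, Quon 5, Mori 2, Voss 3, Varga 5, Xu 4, Abara 1, Nkem 4.
No player has exactly 6 wins.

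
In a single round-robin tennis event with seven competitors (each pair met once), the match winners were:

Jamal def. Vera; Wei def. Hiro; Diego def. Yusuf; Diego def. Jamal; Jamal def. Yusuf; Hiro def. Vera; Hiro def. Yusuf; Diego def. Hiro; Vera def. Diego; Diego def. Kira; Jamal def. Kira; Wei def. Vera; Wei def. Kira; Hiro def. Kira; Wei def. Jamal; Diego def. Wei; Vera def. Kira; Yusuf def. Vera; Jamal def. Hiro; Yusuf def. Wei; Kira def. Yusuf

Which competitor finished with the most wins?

Diego

Win totals: Wei 4, Kira 1, Jamal 4, Hiro 3, Diego 5, Yusuf 2, Vera 2.
Diego leads with 5 wins (next highest: 4).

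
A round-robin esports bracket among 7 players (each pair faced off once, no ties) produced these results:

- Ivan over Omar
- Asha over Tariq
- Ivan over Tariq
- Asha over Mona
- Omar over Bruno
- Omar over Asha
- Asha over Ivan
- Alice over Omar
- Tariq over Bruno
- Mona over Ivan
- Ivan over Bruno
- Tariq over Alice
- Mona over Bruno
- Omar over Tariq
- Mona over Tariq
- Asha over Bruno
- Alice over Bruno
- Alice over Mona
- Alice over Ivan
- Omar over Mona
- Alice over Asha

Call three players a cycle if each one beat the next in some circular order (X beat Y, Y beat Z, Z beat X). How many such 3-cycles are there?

6

Win totals: Alice 5, Omar 4, Tariq 2, Ivan 3, Asha 4, Bruno 0, Mona 3.
A player with w wins dominates both others in C(w,2) triples; summing gives 10 + 6 + 1 + 3 + 6 + 0 + 3 = 29 transitive triples.
Total triples C(7,3) = 35, so cyclic triples = 35 − 29 = 6.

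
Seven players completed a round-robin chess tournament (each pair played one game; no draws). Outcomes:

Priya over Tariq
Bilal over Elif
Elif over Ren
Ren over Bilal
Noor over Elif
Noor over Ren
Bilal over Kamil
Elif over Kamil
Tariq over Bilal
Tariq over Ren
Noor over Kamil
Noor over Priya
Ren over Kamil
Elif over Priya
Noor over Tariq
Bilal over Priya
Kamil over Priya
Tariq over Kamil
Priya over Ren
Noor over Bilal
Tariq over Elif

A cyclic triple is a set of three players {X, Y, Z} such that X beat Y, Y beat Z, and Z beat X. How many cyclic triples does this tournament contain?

6

Win totals: Elif 3, Priya 2, Tariq 4, Kamil 1, Ren 2, Bilal 3, Noor 6.
A player with w wins dominates both others in C(w,2) triples; summing gives 3 + 1 + 6 + 0 + 1 + 3 + 15 = 29 transitive triples.
Total triples C(7,3) = 35, so cyclic triples = 35 − 29 = 6.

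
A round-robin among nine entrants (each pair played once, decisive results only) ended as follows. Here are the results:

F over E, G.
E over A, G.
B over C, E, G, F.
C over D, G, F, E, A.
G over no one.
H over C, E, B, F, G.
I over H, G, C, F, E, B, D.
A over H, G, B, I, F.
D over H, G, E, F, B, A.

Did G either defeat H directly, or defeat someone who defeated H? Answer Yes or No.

G did not beat H directly.
G beat no one, so there is no intermediate entrant.

No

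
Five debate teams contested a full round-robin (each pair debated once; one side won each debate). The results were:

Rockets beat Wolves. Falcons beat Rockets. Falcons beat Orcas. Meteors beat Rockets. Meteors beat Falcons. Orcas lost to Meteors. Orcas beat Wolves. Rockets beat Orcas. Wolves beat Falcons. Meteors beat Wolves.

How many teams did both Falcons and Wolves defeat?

Falcons beat: Rockets, Orcas.
Wolves beat: Falcons.
No one was beaten by both.

0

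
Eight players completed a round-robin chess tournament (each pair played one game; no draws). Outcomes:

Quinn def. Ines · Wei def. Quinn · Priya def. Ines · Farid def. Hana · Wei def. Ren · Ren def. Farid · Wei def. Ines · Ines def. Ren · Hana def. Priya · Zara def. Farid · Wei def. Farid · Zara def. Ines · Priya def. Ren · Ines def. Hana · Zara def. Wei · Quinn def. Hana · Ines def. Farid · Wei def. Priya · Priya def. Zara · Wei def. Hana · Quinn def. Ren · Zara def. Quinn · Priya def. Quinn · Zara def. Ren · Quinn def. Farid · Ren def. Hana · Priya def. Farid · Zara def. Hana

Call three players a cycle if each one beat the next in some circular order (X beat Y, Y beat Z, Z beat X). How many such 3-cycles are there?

Win totals: Ines 3, Zara 6, Priya 5, Wei 6, Farid 1, Ren 2, Quinn 4, Hana 1.
A player with w wins dominates both others in C(w,2) triples; summing gives 3 + 15 + 10 + 15 + 0 + 1 + 6 + 0 = 50 transitive triples.
Total triples C(8,3) = 56, so cyclic triples = 56 − 50 = 6.

6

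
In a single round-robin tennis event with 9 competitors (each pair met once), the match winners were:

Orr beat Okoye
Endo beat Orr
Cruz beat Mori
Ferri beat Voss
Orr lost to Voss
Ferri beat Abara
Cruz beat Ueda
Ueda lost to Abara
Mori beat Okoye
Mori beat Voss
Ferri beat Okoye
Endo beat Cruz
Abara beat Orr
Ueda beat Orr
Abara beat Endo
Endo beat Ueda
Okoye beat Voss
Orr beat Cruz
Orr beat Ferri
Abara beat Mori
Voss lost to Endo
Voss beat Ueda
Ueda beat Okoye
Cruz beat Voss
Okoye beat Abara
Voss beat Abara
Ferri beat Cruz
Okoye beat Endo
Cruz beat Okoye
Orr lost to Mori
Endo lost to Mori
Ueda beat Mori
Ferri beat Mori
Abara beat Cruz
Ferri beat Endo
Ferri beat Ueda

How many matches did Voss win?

3

Voss' results: beat Abara, Orr, Ueda; lost to Endo, Ferri, Mori, Okoye, Cruz.
That is 3 wins.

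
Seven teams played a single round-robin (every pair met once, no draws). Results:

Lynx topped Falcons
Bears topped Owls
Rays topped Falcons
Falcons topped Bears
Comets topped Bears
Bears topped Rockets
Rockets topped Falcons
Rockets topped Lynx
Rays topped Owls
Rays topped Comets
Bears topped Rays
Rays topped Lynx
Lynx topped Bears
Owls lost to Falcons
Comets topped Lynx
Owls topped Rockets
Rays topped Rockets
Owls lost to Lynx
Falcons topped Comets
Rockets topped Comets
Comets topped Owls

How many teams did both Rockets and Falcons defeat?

Rockets beat: Comets, Falcons, Lynx.
Falcons beat: Bears, Owls, Comets.
Both beat: Comets — 1.

1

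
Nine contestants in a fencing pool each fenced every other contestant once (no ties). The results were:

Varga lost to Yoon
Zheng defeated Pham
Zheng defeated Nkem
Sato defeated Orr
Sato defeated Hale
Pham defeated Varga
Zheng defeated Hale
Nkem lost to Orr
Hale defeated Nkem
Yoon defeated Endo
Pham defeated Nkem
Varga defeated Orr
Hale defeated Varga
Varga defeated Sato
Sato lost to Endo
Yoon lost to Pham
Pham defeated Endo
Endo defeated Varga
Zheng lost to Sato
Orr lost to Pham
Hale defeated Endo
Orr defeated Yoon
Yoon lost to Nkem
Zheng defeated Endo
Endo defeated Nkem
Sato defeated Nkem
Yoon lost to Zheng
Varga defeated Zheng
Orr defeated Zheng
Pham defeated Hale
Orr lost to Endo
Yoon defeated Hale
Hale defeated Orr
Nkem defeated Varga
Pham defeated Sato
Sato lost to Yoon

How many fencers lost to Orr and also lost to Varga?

1

Orr beat: Yoon, Zheng, Nkem.
Varga beat: Zheng, Sato, Orr.
Both beat: Zheng — 1.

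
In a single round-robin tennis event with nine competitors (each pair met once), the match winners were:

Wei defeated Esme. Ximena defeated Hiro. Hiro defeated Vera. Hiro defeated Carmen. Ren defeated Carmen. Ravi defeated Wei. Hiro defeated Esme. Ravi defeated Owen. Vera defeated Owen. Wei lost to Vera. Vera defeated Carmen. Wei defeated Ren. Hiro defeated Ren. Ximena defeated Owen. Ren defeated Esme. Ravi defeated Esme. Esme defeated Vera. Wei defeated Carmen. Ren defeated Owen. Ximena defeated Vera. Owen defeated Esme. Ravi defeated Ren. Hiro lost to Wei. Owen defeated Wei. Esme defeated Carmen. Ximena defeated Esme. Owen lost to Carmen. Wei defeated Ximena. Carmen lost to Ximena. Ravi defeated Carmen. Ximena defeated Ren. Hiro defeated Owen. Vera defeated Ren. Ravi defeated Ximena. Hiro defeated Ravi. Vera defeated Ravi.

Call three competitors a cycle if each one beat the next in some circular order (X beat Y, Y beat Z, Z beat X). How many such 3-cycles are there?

14

Win totals: Ren 3, Ximena 6, Vera 5, Esme 2, Carmen 1, Owen 2, Hiro 6, Wei 5, Ravi 6.
A competitor with w wins dominates both others in C(w,2) triples; summing gives 3 + 15 + 10 + 1 + 0 + 1 + 15 + 10 + 15 = 70 transitive triples.
Total triples C(9,3) = 84, so cyclic triples = 84 − 70 = 14.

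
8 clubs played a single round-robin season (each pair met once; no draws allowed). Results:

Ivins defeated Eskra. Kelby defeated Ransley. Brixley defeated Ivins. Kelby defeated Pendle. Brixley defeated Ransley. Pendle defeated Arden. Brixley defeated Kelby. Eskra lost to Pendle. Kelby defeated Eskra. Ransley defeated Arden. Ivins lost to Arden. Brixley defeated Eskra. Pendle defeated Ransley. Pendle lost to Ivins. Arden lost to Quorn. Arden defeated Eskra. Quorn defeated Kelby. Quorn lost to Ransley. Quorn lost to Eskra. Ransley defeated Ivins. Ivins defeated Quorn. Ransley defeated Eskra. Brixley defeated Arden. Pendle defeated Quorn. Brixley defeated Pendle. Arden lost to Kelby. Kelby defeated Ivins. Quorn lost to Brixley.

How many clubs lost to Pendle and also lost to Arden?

1

Pendle beat: Ransley, Eskra, Arden, Quorn.
Arden beat: Ivins, Eskra.
Both beat: Eskra — 1.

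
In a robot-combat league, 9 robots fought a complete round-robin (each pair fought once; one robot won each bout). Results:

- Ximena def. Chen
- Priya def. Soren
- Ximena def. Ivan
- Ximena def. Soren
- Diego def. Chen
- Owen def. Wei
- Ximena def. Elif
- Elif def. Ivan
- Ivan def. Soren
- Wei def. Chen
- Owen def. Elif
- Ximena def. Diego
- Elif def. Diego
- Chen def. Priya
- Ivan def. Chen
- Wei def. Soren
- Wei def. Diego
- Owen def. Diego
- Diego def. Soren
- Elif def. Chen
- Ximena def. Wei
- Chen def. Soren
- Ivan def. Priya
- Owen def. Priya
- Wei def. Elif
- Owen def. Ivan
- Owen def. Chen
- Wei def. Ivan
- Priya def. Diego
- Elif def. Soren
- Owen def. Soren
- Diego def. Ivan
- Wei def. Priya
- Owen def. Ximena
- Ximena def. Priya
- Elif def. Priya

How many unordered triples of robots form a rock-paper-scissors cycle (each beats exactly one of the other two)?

2

Win totals: Elif 5, Wei 6, Ximena 7, Soren 0, Chen 2, Ivan 3, Diego 3, Priya 2, Owen 8.
A robot with w wins dominates both others in C(w,2) triples; summing gives 10 + 15 + 21 + 0 + 1 + 3 + 3 + 1 + 28 = 82 transitive triples.
Total triples C(9,3) = 84, so cyclic triples = 84 − 82 = 2.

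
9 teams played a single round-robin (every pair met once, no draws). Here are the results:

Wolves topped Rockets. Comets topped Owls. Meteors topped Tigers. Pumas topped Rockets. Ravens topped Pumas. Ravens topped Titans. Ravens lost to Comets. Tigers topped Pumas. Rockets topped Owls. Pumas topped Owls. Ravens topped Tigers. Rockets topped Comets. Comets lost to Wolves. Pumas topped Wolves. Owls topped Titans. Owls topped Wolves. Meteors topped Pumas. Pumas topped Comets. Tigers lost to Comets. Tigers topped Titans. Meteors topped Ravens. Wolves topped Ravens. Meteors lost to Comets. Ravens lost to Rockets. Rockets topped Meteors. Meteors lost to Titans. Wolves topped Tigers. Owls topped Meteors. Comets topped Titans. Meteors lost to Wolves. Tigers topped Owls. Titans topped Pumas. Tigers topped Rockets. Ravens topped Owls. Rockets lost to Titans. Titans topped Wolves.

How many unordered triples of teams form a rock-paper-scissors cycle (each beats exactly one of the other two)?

Win totals: Titans 4, Pumas 4, Wolves 5, Comets 5, Ravens 4, Rockets 4, Tigers 4, Owls 3, Meteors 3.
A team with w wins dominates both others in C(w,2) triples; summing gives 6 + 6 + 10 + 10 + 6 + 6 + 6 + 3 + 3 = 56 transitive triples.
Total triples C(9,3) = 84, so cyclic triples = 84 − 56 = 28.

28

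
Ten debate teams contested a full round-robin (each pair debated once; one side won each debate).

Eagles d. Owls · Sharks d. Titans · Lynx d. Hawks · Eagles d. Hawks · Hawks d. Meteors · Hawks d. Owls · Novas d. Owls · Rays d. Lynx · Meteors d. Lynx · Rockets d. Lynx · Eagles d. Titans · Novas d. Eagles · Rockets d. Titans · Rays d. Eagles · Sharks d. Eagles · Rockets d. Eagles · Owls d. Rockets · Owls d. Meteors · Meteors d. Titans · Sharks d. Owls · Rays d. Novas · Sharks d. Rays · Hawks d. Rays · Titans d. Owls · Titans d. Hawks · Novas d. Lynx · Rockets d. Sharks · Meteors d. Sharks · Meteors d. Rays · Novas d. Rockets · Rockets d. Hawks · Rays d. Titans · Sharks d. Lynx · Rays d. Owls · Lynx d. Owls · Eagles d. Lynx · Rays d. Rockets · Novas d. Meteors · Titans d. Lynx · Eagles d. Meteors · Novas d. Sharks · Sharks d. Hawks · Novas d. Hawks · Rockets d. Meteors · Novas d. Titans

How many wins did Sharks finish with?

Sharks' results: beat Owls, Rays, Lynx, Hawks, Titans, Eagles; lost to Rockets, Novas, Meteors.
That is 6 wins.

6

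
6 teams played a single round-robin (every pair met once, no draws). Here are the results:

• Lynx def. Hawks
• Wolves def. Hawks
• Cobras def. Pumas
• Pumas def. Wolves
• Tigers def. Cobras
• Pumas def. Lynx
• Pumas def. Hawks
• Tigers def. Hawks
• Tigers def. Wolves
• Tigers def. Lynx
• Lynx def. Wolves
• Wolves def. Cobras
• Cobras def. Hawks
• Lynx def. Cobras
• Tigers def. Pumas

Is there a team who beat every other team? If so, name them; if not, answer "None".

Tigers

Tigers has 5 wins out of 5 opponents — a perfect record.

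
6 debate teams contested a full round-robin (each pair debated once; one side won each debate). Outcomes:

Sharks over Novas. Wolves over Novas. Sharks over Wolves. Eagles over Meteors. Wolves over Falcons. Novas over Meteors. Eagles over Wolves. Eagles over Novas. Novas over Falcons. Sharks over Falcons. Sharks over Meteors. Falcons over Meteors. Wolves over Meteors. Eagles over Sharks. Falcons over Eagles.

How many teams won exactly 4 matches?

Win totals: Falcons 2, Wolves 3, Sharks 4, Eagles 4, Novas 2, Meteors 0.
Exactly 4: Sharks, Eagles — 2 teams.

2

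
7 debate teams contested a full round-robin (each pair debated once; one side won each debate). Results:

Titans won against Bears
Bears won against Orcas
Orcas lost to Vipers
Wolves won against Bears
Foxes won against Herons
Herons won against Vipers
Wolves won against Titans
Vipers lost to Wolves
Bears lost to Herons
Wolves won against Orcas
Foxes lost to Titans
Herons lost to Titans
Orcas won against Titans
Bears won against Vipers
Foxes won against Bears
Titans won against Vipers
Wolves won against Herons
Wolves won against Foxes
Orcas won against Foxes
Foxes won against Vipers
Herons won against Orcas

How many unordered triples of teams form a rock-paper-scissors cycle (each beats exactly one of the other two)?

6

Win totals: Foxes 3, Herons 3, Bears 2, Wolves 6, Vipers 1, Titans 4, Orcas 2.
A team with w wins dominates both others in C(w,2) triples; summing gives 3 + 3 + 1 + 15 + 0 + 6 + 1 = 29 transitive triples.
Total triples C(7,3) = 35, so cyclic triples = 35 − 29 = 6.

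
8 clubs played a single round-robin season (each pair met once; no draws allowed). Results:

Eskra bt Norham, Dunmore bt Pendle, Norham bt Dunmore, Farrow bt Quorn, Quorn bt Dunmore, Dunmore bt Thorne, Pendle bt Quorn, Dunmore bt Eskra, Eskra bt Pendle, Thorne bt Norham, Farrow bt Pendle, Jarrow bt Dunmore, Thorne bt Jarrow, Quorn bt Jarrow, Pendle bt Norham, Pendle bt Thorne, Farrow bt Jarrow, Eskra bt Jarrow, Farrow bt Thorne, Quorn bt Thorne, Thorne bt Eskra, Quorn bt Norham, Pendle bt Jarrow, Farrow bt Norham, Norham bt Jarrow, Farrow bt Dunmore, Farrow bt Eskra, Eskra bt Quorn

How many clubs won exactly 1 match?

Win totals: Thorne 3, Dunmore 3, Farrow 7, Pendle 4, Norham 2, Quorn 4, Eskra 4, Jarrow 1.
Exactly 1: Jarrow — 1 club.

1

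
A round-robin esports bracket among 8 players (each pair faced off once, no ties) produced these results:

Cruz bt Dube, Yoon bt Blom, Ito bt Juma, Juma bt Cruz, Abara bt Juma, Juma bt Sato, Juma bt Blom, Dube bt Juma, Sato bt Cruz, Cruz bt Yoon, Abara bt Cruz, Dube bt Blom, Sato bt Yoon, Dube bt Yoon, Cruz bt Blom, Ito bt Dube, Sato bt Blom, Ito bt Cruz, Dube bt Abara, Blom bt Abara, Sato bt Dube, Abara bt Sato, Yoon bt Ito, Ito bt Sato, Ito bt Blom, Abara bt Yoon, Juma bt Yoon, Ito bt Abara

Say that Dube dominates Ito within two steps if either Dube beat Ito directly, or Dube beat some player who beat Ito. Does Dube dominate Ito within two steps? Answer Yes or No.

Yes

Dube did not beat Ito directly.
Dube beat Juma, Abara, Yoon, Blom. Of those, Yoon beat Ito.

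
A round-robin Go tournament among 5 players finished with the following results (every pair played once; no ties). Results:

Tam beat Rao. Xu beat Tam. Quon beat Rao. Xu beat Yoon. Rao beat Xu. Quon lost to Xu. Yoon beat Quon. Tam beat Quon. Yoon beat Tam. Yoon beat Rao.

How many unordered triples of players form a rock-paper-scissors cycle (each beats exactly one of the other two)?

Of the C(5,3) = 10 triples, the cyclic ones are: {Rao, Yoon, Xu}; {Rao, Tam, Xu}; {Rao, Quon, Xu}.
That is 3.

3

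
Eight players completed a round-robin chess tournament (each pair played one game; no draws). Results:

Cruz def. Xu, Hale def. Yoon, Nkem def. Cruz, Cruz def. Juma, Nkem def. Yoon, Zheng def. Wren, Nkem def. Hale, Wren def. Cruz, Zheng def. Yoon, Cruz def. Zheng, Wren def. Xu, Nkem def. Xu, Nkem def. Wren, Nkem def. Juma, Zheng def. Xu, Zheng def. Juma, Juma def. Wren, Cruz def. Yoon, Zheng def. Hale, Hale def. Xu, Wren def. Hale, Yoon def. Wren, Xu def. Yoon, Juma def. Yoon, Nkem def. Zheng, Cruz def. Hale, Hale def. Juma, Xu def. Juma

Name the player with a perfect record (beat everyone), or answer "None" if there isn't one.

Nkem

Nkem has 7 wins out of 7 opponents — a perfect record.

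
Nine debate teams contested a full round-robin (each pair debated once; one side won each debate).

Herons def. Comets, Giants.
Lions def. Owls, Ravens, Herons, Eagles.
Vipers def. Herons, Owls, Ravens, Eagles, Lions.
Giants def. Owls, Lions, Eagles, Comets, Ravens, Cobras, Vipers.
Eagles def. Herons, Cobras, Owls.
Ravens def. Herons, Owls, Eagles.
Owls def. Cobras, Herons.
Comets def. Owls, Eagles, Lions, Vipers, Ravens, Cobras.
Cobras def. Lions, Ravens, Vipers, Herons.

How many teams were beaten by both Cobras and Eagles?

1

Cobras beat: Ravens, Vipers, Herons, Lions.
Eagles beat: Herons, Owls, Cobras.
Both beat: Herons — 1.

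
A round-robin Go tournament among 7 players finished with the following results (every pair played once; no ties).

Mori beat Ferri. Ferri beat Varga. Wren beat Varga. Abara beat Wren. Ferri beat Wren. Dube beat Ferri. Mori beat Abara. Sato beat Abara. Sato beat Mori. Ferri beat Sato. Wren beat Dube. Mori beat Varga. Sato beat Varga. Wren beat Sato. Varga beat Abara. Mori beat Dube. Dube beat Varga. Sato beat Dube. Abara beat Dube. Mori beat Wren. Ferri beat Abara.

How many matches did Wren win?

3

Wren's results: beat Varga, Dube, Sato; lost to Ferri, Mori, Abara.
That is 3 wins.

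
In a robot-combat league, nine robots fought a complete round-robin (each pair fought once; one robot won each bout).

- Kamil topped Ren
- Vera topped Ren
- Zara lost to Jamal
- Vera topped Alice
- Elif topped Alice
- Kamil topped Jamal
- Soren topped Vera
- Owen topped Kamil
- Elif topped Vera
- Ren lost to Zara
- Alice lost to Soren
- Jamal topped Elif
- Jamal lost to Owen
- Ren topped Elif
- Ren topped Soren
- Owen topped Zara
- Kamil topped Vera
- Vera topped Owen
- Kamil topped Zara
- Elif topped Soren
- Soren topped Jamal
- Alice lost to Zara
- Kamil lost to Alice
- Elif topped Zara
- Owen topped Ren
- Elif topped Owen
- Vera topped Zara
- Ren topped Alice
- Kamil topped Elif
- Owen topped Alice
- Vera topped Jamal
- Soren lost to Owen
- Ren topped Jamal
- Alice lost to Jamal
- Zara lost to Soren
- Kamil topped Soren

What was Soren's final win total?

Soren's results: beat Vera, Jamal, Alice, Zara; lost to Elif, Owen, Kamil, Ren.
That is 4 wins.

4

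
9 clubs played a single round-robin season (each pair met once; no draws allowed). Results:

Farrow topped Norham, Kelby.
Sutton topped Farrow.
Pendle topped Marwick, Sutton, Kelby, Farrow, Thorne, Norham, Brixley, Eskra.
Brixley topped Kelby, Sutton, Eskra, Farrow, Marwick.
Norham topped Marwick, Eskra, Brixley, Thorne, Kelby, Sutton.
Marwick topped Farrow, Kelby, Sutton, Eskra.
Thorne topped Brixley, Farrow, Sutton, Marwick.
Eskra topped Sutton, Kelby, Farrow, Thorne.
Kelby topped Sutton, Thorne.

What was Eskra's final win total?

4

Eskra's results: beat Sutton, Farrow, Thorne, Kelby; lost to Pendle, Marwick, Brixley, Norham.
That is 4 wins.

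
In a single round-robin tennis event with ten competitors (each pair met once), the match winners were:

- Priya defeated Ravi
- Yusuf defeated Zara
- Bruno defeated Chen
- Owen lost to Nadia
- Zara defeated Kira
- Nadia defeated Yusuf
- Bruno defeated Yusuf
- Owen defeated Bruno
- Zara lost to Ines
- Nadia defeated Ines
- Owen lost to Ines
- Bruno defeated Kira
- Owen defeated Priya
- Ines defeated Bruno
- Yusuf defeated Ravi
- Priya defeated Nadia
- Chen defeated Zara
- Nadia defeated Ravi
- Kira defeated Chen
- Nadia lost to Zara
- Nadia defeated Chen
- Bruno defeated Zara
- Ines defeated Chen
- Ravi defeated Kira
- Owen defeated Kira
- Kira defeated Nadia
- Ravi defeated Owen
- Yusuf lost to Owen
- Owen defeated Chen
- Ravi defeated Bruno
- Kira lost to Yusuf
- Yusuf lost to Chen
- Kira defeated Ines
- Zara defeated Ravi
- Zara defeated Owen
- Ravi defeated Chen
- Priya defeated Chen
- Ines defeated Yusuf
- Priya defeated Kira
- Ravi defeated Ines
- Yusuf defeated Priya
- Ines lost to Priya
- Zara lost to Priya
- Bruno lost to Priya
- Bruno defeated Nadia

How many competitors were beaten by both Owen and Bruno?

Owen beat: Bruno, Priya, Kira, Yusuf, Chen.
Bruno beat: Zara, Kira, Yusuf, Chen, Nadia.
Both beat: Kira, Yusuf, Chen — 3.

3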